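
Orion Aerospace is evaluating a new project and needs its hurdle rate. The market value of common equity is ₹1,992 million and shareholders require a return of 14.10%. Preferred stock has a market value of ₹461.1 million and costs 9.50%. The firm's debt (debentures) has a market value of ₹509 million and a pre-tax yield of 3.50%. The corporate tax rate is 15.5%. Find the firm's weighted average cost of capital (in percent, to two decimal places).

Total capital V = 1992 + 461.1 + 509 = 2962.1.
Equity: weight = 1992/2962.1 = 0.6725; cost = 14.1%.
Preferred: weight = 461.1/2962.1 = 0.1557; cost = 9.5%.
Debentures: weight = 509/2962.1 = 0.1718; after-tax cost = 3.5% × (1 − 15.5%) = 2.9575%.
WACC = 0.6725 × 14.1000% + 0.1557 × 9.5000% + 0.1718 × 2.9575% = 11.4692%.

11.47%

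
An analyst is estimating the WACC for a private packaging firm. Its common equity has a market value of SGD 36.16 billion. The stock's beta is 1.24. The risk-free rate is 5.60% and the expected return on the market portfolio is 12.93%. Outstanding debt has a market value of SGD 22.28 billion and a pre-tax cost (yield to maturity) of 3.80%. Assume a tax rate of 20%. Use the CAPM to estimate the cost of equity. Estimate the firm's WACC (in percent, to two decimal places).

10.25%

Market risk premium = 12.93% − 5.6% = 7.33%.
Cost of equity via CAPM: Re = 5.6% + 1.24 × 7.33% = 14.6892%.
Total capital V = 36.16 + 22.28 = 58.44.
Equity: weight = 36.16/58.44 = 0.6188; cost = 14.6892%.
Debt: weight = 22.28/58.44 = 0.3812; after-tax cost = 3.8% × (1 − 20%) = 3.0400%.
WACC = 0.6188 × 14.6892% + 0.3812 × 3.0400% = 10.2480%.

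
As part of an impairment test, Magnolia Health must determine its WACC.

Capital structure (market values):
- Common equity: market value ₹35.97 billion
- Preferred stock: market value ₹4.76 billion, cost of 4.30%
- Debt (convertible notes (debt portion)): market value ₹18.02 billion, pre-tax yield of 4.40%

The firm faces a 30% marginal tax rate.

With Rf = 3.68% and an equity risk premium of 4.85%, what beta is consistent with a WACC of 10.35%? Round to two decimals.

2.29

Total capital V = 35.97 + 4.76 + 18.02 = 58.75.
Equity weight = 35.97/58.75 = 0.6123.
Preferred weight = 4.76/58.75 = 0.0810.
Convertible notes (debt portion) weight = 18.02/58.75 = 0.3067.
Debt contribution = 0.3067 × 4.4% × (1 − 30%) = 0.9447%.
Preferred contribution = 0.0810 × 4.3% = 0.3484%.
Required equity contribution = 10.35% − 1.2931% = 9.0569%  ⇒  Re = 14.7927%.
CAPM: 14.7927% = 3.68% + β × 4.85%  ⇒  β = 2.2913.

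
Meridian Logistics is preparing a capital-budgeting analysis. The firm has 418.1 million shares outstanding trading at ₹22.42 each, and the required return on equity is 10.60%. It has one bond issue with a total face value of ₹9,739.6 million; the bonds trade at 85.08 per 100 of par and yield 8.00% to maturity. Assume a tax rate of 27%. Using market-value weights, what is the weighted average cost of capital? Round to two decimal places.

Market value of equity E = 22.42 × 418.1m = 9373.802m. Market value of debt D = 9739.6m × 85.08/100 = 8286.45168m.
Total capital V = 9373.802 + 8286.45168 = 17660.25368.
Equity: weight = 9373.802/17660.25368 = 0.5308; cost = 10.6%.
Bonds outstanding: weight = 8286.45168/17660.25368 = 0.4692; after-tax cost = 8% × (1 − 27%) = 5.8400%.
WACC = 0.5308 × 10.6000% + 0.4692 × 5.8400% = 8.3665%.

8.37%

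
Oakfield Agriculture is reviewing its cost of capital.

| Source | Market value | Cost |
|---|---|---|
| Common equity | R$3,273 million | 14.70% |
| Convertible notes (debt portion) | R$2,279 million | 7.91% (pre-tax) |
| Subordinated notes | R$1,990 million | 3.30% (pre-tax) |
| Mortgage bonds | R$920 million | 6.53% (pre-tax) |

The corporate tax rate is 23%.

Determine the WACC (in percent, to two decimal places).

8.47%

Total capital V = 3273 + 2279 + 1990 + 920 = 8462.
Equity: weight = 3273/8462 = 0.3868; cost = 14.7%.
Convertible notes (debt portion): weight = 2279/8462 = 0.2693; after-tax cost = 7.91% × (1 − 23%) = 6.0907%.
Subordinated notes: weight = 1990/8462 = 0.2352; after-tax cost = 3.3% × (1 − 23%) = 2.5410%.
Mortgage bonds: weight = 920/8462 = 0.1087; after-tax cost = 6.53% × (1 − 23%) = 5.0281%.
WACC = 0.3868 × 14.7000% + 0.2693 × 6.0907% + 0.2352 × 2.5410% + 0.1087 × 5.0281% = 8.4704%.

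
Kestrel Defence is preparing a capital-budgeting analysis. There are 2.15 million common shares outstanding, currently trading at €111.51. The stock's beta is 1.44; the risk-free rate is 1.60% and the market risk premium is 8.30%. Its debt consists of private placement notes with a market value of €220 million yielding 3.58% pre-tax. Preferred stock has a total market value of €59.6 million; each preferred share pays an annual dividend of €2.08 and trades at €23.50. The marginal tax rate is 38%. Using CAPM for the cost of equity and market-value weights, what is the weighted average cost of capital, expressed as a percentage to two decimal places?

Cost of equity via CAPM: Re = 1.6% + 1.44 × 8.3% = 13.5520%.
Cost of preferred: Rp = 2.08 / 23.5 = 8.8511%.
Market value of equity E = 111.51 × 2.15m = 239.7465m.
Total capital V = 239.7465 + 59.6 + 220 = 519.3465.
Equity: weight = 239.7465/519.3465 = 0.4616; cost = 13.552%.
Preferred: weight = 59.6/519.3465 = 0.1148; cost = 8.8511%.
Private placement notes: weight = 220/519.3465 = 0.4236; after-tax cost = 3.58% × (1 − 38%) = 2.2196%.
WACC = 0.4616 × 13.5520% + 0.1148 × 8.8511% + 0.4236 × 2.2196% = 8.2120%.

8.21%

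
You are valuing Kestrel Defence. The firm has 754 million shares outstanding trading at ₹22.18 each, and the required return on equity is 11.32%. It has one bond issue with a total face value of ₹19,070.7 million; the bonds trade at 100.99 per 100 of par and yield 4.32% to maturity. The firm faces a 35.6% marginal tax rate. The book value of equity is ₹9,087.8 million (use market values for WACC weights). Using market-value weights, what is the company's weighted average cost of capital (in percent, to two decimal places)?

Market value of equity E = 22.18 × 754m = 16723.72m. Market value of debt D = 19070.7m × 100.99/100 = 19259.49993m.
Total capital V = 16723.72 + 19259.49993 = 35983.21993.
Equity: weight = 16723.72/35983.21993 = 0.4648; cost = 11.32%.
Bonds outstanding: weight = 19259.49993/35983.21993 = 0.5352; after-tax cost = 4.32% × (1 − 35.6%) = 2.7821%.
WACC = 0.4648 × 11.3200% + 0.5352 × 2.7821% = 6.7502%.

6.75%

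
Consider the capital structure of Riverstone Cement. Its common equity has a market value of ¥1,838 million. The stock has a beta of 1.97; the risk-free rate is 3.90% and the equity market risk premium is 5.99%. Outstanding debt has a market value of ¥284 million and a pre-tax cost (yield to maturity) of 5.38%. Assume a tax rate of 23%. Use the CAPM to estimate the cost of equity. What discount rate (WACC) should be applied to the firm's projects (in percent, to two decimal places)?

Cost of equity via CAPM: Re = 3.9% + 1.97 × 5.99% = 15.7003%.
Total capital V = 1838 + 284 = 2122.
Equity: weight = 1838/2122 = 0.8662; cost = 15.7003%.
Debt: weight = 284/2122 = 0.1338; after-tax cost = 5.38% × (1 − 23%) = 4.1426%.
WACC = 0.8662 × 15.7003% + 0.1338 × 4.1426% = 14.1535%.

14.15%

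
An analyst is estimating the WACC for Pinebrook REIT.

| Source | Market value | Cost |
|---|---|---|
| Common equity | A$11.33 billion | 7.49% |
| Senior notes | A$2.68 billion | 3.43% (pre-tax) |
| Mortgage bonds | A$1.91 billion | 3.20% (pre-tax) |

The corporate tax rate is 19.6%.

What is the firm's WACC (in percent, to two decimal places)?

6.10%

Total capital V = 11.33 + 2.68 + 1.91 = 15.92.
Equity: weight = 11.33/15.92 = 0.7117; cost = 7.49%.
Senior notes: weight = 2.68/15.92 = 0.1683; after-tax cost = 3.43% × (1 − 19.6%) = 2.7577%.
Mortgage bonds: weight = 1.91/15.92 = 0.1200; after-tax cost = 3.2% × (1 − 19.6%) = 2.5728%.
WACC = 0.7117 × 7.4900% + 0.1683 × 2.7577% + 0.1200 × 2.5728% = 6.1034%.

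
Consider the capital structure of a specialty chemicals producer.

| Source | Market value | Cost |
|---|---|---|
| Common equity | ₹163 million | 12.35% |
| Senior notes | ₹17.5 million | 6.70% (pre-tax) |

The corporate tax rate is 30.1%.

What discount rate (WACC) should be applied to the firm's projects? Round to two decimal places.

11.61%

Total capital V = 163 + 17.5 = 180.5.
Equity: weight = 163/180.5 = 0.9030; cost = 12.35%.
Senior notes: weight = 17.5/180.5 = 0.0970; after-tax cost = 6.7% × (1 − 30.1%) = 4.6833%.
WACC = 0.9030 × 12.3500% + 0.0970 × 4.6833% = 11.6067%.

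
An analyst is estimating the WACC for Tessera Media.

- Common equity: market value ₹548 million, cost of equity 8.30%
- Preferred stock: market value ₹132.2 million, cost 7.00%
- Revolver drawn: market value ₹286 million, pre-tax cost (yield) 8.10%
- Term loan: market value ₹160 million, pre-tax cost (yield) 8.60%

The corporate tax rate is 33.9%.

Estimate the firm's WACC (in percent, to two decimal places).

Total capital V = 548 + 132.2 + 286 + 160 = 1126.2.
Equity: weight = 548/1126.2 = 0.4866; cost = 8.3%.
Preferred: weight = 132.2/1126.2 = 0.1174; cost = 7%.
Revolver drawn: weight = 286/1126.2 = 0.2540; after-tax cost = 8.1% × (1 − 33.9%) = 5.3541%.
Term loan: weight = 160/1126.2 = 0.1421; after-tax cost = 8.6% × (1 − 33.9%) = 5.6846%.
WACC = 0.4866 × 8.3000% + 0.1174 × 7.0000% + 0.2540 × 5.3541% + 0.1421 × 5.6846% = 7.0277%.

7.03%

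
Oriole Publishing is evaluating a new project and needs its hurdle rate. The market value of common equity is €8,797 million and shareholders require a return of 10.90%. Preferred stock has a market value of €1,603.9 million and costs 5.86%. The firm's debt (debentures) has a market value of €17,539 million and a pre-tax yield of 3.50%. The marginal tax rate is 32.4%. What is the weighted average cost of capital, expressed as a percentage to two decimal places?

Total capital V = 8797 + 1603.9 + 17539 = 27939.9.
Equity: weight = 8797/27939.9 = 0.3149; cost = 10.9%.
Preferred: weight = 1603.9/27939.9 = 0.0574; cost = 5.86%.
Debentures: weight = 17539/27939.9 = 0.6277; after-tax cost = 3.5% × (1 − 32.4%) = 2.3660%.
WACC = 0.3149 × 10.9000% + 0.0574 × 5.8600% + 0.6277 × 2.3660% = 5.2535%.

5.25%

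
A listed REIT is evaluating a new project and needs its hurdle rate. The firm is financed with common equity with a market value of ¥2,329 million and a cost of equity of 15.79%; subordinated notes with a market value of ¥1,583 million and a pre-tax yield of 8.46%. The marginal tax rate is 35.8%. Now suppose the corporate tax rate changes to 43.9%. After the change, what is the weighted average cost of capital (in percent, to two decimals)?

11.32%

After the change:
Total capital V = 2329 + 1583 = 3912.
Equity: weight = 2329/3912 = 0.5953; cost = 15.79%.
Subordinated notes: weight = 1583/3912 = 0.4047; after-tax cost = 8.46% × (1 − 43.9%) = 4.7461%.
WACC = 0.5953 × 15.7900% + 0.4047 × 4.7461% = 11.3210%.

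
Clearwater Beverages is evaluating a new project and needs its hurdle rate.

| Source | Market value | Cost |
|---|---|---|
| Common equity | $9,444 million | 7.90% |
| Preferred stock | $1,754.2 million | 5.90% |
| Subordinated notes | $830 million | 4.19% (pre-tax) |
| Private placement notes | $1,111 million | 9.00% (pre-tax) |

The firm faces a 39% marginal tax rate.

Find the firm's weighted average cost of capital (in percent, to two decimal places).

7.09%

Total capital V = 9444 + 1754.2 + 830 + 1111 = 13139.2.
Equity: weight = 9444/13139.2 = 0.7188; cost = 7.9%.
Preferred: weight = 1754.2/13139.2 = 0.1335; cost = 5.9%.
Subordinated notes: weight = 830/13139.2 = 0.0632; after-tax cost = 4.19% × (1 − 39%) = 2.5559%.
Private placement notes: weight = 1111/13139.2 = 0.0846; after-tax cost = 9% × (1 − 39%) = 5.4900%.
WACC = 0.7188 × 7.9000% + 0.1335 × 5.9000% + 0.0632 × 2.5559% + 0.0846 × 5.4900% = 7.0916%.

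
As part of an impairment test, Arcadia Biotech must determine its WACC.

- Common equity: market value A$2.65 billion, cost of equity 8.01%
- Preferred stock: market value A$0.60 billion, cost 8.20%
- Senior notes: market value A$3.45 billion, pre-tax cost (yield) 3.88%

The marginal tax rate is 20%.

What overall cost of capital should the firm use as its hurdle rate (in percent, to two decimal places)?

Total capital V = 2.65 + 0.6 + 3.45 = 6.7.
Equity: weight = 2.65/6.7 = 0.3955; cost = 8.01%.
Preferred: weight = 0.6/6.7 = 0.0896; cost = 8.2%.
Senior notes: weight = 3.45/6.7 = 0.5149; after-tax cost = 3.88% × (1 − 20%) = 3.1040%.
WACC = 0.3955 × 8.0100% + 0.0896 × 8.2000% + 0.5149 × 3.1040% = 5.5008%.

5.50%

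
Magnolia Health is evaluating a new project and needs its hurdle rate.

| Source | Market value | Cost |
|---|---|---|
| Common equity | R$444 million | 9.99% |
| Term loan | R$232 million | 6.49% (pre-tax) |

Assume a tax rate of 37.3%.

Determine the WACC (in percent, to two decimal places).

Total capital V = 444 + 232 = 676.
Equity: weight = 444/676 = 0.6568; cost = 9.99%.
Term loan: weight = 232/676 = 0.3432; after-tax cost = 6.49% × (1 − 37.3%) = 4.0692%.
WACC = 0.6568 × 9.9900% + 0.3432 × 4.0692% = 7.9580%.

7.96%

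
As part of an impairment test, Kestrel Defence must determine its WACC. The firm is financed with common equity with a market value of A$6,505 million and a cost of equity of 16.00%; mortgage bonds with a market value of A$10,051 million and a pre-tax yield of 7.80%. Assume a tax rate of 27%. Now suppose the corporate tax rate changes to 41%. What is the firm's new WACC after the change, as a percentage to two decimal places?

After the change:
Total capital V = 6505 + 10051 = 16556.
Equity: weight = 6505/16556 = 0.3929; cost = 16%.
Mortgage bonds: weight = 10051/16556 = 0.6071; after-tax cost = 7.8% × (1 − 41%) = 4.6020%.
WACC = 0.3929 × 16.0000% + 0.6071 × 4.6020% = 9.0804%.

9.08%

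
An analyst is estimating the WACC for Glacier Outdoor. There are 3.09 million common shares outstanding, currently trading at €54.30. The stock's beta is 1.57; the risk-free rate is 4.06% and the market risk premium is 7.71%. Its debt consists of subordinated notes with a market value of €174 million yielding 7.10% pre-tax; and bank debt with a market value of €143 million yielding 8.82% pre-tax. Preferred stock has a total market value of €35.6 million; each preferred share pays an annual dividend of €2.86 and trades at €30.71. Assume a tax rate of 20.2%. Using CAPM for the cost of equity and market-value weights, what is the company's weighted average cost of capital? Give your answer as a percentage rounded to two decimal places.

Cost of equity via CAPM: Re = 4.06% + 1.57 × 7.71% = 16.1647%.
Cost of preferred: Rp = 2.86 / 30.71 = 9.3129%.
Market value of equity E = 54.3 × 3.09m = 167.787m.
Total capital V = 167.787 + 35.6 + 174 + 143 = 520.387.
Equity: weight = 167.787/520.387 = 0.3224; cost = 16.1647%.
Preferred: weight = 35.6/520.387 = 0.0684; cost = 9.3129%.
Subordinated notes: weight = 174/520.387 = 0.3344; after-tax cost = 7.1% × (1 − 20.2%) = 5.6658%.
Bank debt: weight = 143/520.387 = 0.2748; after-tax cost = 8.82% × (1 − 20.2%) = 7.0384%.
WACC = 0.3224 × 16.1647% + 0.0684 × 9.3129% + 0.3344 × 5.6658% + 0.2748 × 7.0384% = 9.6776%.

9.68%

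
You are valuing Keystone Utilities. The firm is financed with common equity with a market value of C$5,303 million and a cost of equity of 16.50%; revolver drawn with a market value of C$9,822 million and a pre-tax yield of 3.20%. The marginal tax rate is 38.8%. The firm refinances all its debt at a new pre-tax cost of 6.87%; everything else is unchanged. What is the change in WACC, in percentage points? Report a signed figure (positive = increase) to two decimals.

Current WACC:
Total capital V = 5303 + 9822 = 15125.
Equity: weight = 5303/15125 = 0.3506; cost = 16.5%.
Revolver drawn: weight = 9822/15125 = 0.6494; after-tax cost = 3.2% × (1 − 38.8%) = 1.9584%.
WACC = 0.3506 × 16.5000% + 0.6494 × 1.9584% = 7.0569%.
After the change:
Total capital V = 5303 + 9822 = 15125.
Equity: weight = 5303/15125 = 0.3506; cost = 16.5%.
Revolver drawn: weight = 9822/15125 = 0.6494; after-tax cost = 6.87% × (1 − 38.8%) = 4.2044%.
WACC = 0.3506 × 16.5000% + 0.6494 × 4.2044% = 8.5154%.
Change in WACC = 8.5154% − 7.0569% = 1.4586 pp.

+1.46 pp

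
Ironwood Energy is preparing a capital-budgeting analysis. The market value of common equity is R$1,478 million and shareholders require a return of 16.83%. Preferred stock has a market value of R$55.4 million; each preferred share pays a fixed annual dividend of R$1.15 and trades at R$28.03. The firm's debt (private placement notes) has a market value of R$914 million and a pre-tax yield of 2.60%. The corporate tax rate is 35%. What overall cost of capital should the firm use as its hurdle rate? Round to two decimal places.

Cost of preferred: Rp = 1.15 / 28.03 = 4.1027%.
Total capital V = 1478 + 55.4 + 914 = 2447.4.
Equity: weight = 1478/2447.4 = 0.6039; cost = 16.83%.
Preferred: weight = 55.4/2447.4 = 0.0226; cost = 4.1027%.
Private placement notes: weight = 914/2447.4 = 0.3735; after-tax cost = 2.6% × (1 − 35%) = 1.6900%.
WACC = 0.6039 × 16.8300% + 0.0226 × 4.1027% + 0.3735 × 1.6900% = 10.8878%.

10.89%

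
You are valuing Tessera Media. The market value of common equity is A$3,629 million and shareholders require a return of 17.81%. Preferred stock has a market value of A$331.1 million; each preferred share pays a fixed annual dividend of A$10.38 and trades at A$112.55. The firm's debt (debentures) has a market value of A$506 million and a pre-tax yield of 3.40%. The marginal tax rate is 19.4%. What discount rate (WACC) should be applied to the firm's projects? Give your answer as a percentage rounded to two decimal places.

15.47%

Cost of preferred: Rp = 10.38 / 112.55 = 9.2226%.
Total capital V = 3629 + 331.1 + 506 = 4466.1.
Equity: weight = 3629/4466.1 = 0.8126; cost = 17.81%.
Preferred: weight = 331.1/4466.1 = 0.0741; cost = 9.2226%.
Debentures: weight = 506/4466.1 = 0.1133; after-tax cost = 3.4% × (1 − 19.4%) = 2.7404%.
WACC = 0.8126 × 17.8100% + 0.0741 × 9.2226% + 0.1133 × 2.7404% = 15.4660%.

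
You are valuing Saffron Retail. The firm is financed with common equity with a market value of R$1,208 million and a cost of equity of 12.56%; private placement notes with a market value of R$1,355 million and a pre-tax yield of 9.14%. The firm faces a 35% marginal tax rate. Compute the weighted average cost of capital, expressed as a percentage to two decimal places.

9.06%

Total capital V = 1208 + 1355 = 2563.
Equity: weight = 1208/2563 = 0.4713; cost = 12.56%.
Private placement notes: weight = 1355/2563 = 0.5287; after-tax cost = 9.14% × (1 − 35%) = 5.9410%.
WACC = 0.4713 × 12.5600% + 0.5287 × 5.9410% = 9.0607%.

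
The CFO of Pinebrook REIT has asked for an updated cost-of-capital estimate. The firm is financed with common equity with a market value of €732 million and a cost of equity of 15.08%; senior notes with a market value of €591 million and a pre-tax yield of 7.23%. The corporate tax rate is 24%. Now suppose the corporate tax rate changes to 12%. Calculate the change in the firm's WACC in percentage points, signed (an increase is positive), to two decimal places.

Current WACC:
Total capital V = 732 + 591 = 1323.
Equity: weight = 732/1323 = 0.5533; cost = 15.08%.
Senior notes: weight = 591/1323 = 0.4467; after-tax cost = 7.23% × (1 − 24%) = 5.4948%.
WACC = 0.5533 × 15.0800% + 0.4467 × 5.4948% = 10.7982%.
After the change:
Total capital V = 732 + 591 = 1323.
Equity: weight = 732/1323 = 0.5533; cost = 15.08%.
Senior notes: weight = 591/1323 = 0.4467; after-tax cost = 7.23% × (1 − 12%) = 6.3624%.
WACC = 0.5533 × 15.0800% + 0.4467 × 6.3624% = 11.1857%.
Change in WACC = 11.1857% − 10.7982% = 0.3876 pp.

+0.39 pp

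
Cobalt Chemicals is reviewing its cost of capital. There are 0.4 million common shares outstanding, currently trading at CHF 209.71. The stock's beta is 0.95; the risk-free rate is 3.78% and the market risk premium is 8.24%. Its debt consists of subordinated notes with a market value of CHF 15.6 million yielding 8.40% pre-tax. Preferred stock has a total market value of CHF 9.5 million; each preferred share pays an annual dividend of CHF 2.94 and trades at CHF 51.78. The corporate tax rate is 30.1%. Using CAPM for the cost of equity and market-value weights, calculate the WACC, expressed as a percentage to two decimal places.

10.27%

Cost of equity via CAPM: Re = 3.78% + 0.95 × 8.24% = 11.6080%.
Cost of preferred: Rp = 2.94 / 51.78 = 5.6779%.
Market value of equity E = 209.71 × 0.4m = 83.884m.
Total capital V = 83.884 + 9.5 + 15.6 = 108.984.
Equity: weight = 83.884/108.984 = 0.7697; cost = 11.608%.
Preferred: weight = 9.5/108.984 = 0.0872; cost = 5.6779%.
Subordinated notes: weight = 15.6/108.984 = 0.1431; after-tax cost = 8.4% × (1 − 30.1%) = 5.8716%.
WACC = 0.7697 × 11.6080% + 0.0872 × 5.6779% + 0.1431 × 5.8716% = 10.2700%.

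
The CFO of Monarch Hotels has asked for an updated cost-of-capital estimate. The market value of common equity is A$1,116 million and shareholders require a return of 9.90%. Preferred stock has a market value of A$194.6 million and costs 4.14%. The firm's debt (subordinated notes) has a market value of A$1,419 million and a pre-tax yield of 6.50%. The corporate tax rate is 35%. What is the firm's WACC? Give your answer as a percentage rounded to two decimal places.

6.54%

Total capital V = 1116 + 194.6 + 1419 = 2729.6.
Equity: weight = 1116/2729.6 = 0.4089; cost = 9.9%.
Preferred: weight = 194.6/2729.6 = 0.0713; cost = 4.14%.
Subordinated notes: weight = 1419/2729.6 = 0.5199; after-tax cost = 6.5% × (1 − 35%) = 4.2250%.
WACC = 0.4089 × 9.9000% + 0.0713 × 4.1400% + 0.5199 × 4.2250% = 6.5392%.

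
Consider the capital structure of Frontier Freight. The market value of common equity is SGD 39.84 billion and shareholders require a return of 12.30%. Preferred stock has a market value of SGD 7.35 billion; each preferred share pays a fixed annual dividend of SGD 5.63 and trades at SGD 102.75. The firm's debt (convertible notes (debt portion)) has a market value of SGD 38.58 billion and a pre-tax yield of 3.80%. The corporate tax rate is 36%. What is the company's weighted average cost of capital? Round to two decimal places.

Cost of preferred: Rp = 5.63 / 102.75 = 5.4793%.
Total capital V = 39.84 + 7.35 + 38.58 = 85.77.
Equity: weight = 39.84/85.77 = 0.4645; cost = 12.3%.
Preferred: weight = 7.35/85.77 = 0.0857; cost = 5.4793%.
Convertible notes (debt portion): weight = 38.58/85.77 = 0.4498; after-tax cost = 3.8% × (1 − 36%) = 2.4320%.
WACC = 0.4645 × 12.3000% + 0.0857 × 5.4793% + 0.4498 × 2.4320% = 7.2768%.

7.28%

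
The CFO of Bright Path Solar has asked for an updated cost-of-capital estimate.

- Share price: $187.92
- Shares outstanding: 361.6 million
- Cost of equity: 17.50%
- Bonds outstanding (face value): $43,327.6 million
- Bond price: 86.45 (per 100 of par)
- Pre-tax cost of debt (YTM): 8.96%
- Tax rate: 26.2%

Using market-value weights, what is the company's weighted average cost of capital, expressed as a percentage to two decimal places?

13.63%

Market value of equity E = 187.92 × 361.6m = 67951.872m. Market value of debt D = 43327.6m × 86.45/100 = 37456.7102m.
Total capital V = 67951.872 + 37456.7102 = 105408.5822.
Equity: weight = 67951.872/105408.5822 = 0.6447; cost = 17.5%.
Bonds outstanding: weight = 37456.7102/105408.5822 = 0.3553; after-tax cost = 8.96% × (1 − 26.2%) = 6.6125%.
WACC = 0.6447 × 17.5000% + 0.3553 × 6.6125% = 13.6311%.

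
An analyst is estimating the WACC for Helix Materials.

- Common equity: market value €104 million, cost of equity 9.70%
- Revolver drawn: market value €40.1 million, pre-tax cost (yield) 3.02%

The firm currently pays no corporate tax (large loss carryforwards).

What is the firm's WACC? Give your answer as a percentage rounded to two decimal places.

7.84%

Total capital V = 104 + 40.1 = 144.1.
Equity: weight = 104/144.1 = 0.7217; cost = 9.7%.
Revolver drawn: weight = 40.1/144.1 = 0.2783; after-tax cost = 3.02% × (1 − 0%) = 3.0200%.
WACC = 0.7217 × 9.7000% + 0.2783 × 3.0200% = 7.8411%.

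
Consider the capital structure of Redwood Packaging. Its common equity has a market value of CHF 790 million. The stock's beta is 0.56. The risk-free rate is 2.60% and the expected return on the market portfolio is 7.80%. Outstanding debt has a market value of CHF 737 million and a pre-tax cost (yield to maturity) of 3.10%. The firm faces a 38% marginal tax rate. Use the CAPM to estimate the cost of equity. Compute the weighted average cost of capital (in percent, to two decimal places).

3.78%

Market risk premium = 7.8% − 2.6% = 5.2%.
Cost of equity via CAPM: Re = 2.6% + 0.56 × 5.2% = 5.5120%.
Total capital V = 790 + 737 = 1527.
Equity: weight = 790/1527 = 0.5174; cost = 5.512%.
Debt: weight = 737/1527 = 0.4826; after-tax cost = 3.1% × (1 − 38%) = 1.9220%.
WACC = 0.5174 × 5.5120% + 0.4826 × 1.9220% = 3.7793%.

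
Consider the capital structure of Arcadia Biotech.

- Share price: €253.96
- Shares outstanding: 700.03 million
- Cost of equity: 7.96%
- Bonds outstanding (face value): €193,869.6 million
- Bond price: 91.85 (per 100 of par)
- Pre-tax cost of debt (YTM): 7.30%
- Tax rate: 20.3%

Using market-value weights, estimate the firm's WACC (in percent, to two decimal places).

6.89%

Market value of equity E = 253.96 × 700.03m = 177779.6188m. Market value of debt D = 193869.6m × 91.85/100 = 178069.2276m.
Total capital V = 177779.6188 + 178069.2276 = 355848.8464.
Equity: weight = 177779.6188/355848.8464 = 0.4996; cost = 7.96%.
Bonds outstanding: weight = 178069.2276/355848.8464 = 0.5004; after-tax cost = 7.3% × (1 − 20.3%) = 5.8181%.
WACC = 0.4996 × 7.9600% + 0.5004 × 5.8181% = 6.8882%.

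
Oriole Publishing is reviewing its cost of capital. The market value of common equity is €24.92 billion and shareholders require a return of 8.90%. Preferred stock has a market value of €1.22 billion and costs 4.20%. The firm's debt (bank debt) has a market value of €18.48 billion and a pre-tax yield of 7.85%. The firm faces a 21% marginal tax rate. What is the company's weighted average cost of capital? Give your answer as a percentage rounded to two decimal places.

7.65%

Total capital V = 24.92 + 1.22 + 18.48 = 44.62.
Equity: weight = 24.92/44.62 = 0.5585; cost = 8.9%.
Preferred: weight = 1.22/44.62 = 0.0273; cost = 4.2%.
Bank debt: weight = 18.48/44.62 = 0.4142; after-tax cost = 7.85% × (1 − 21%) = 6.2015%.
WACC = 0.5585 × 8.9000% + 0.0273 × 4.2000% + 0.4142 × 6.2015% = 7.6539%.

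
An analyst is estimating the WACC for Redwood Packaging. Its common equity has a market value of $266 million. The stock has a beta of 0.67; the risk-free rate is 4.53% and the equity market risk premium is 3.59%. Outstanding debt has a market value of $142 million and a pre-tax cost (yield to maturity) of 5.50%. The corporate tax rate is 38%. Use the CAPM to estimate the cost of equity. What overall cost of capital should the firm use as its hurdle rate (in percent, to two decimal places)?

Cost of equity via CAPM: Re = 4.53% + 0.67 × 3.59% = 6.9353%.
Total capital V = 266 + 142 = 408.
Equity: weight = 266/408 = 0.6520; cost = 6.9353%.
Debt: weight = 142/408 = 0.3480; after-tax cost = 5.5% × (1 − 38%) = 3.4100%.
WACC = 0.6520 × 6.9353% + 0.3480 × 3.4100% = 5.7084%.

5.71%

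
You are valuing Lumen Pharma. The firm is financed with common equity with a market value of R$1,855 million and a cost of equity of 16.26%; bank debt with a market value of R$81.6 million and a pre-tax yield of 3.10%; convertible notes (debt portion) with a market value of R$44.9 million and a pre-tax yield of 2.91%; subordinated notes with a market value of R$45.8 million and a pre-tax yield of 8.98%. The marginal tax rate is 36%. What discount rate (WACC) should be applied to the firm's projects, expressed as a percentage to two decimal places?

15.13%

Total capital V = 1855 + 81.6 + 44.9 + 45.8 = 2027.3.
Equity: weight = 1855/2027.3 = 0.9150; cost = 16.26%.
Bank debt: weight = 81.6/2027.3 = 0.0403; after-tax cost = 3.1% × (1 − 36%) = 1.9840%.
Convertible notes (debt portion): weight = 44.9/2027.3 = 0.0221; after-tax cost = 2.91% × (1 − 36%) = 1.8624%.
Subordinated notes: weight = 45.8/2027.3 = 0.0226; after-tax cost = 8.98% × (1 − 36%) = 5.7472%.
WACC = 0.9150 × 16.2600% + 0.0403 × 1.9840% + 0.0221 × 1.8624% + 0.0226 × 5.7472% = 15.1290%.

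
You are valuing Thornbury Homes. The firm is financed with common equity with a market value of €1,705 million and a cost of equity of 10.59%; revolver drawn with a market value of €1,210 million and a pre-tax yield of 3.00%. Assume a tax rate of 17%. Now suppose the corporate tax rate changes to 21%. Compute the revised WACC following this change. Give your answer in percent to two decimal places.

After the change:
Total capital V = 1705 + 1210 = 2915.
Equity: weight = 1705/2915 = 0.5849; cost = 10.59%.
Revolver drawn: weight = 1210/2915 = 0.4151; after-tax cost = 3% × (1 − 21%) = 2.3700%.
WACC = 0.5849 × 10.5900% + 0.4151 × 2.3700% = 7.1779%.

7.18%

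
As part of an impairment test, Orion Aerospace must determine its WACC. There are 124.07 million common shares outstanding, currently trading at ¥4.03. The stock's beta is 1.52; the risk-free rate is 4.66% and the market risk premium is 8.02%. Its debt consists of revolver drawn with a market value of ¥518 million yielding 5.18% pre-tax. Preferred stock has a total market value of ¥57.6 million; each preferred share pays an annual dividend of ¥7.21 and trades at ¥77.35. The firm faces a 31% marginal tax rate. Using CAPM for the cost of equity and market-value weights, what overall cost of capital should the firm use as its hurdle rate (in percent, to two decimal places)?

10.05%

Cost of equity via CAPM: Re = 4.66% + 1.52 × 8.02% = 16.8504%.
Cost of preferred: Rp = 7.21 / 77.35 = 9.3213%.
Market value of equity E = 4.03 × 124.07m = 500.0021m.
Total capital V = 500.0021 + 57.6 + 518 = 1075.6021.
Equity: weight = 500.0021/1075.6021 = 0.4649; cost = 16.8504%.
Preferred: weight = 57.6/1075.6021 = 0.0536; cost = 9.3213%.
Revolver drawn: weight = 518/1075.6021 = 0.4816; after-tax cost = 5.18% × (1 − 31%) = 3.5742%.
WACC = 0.4649 × 16.8504% + 0.0536 × 9.3213% + 0.4816 × 3.5742% = 10.0535%.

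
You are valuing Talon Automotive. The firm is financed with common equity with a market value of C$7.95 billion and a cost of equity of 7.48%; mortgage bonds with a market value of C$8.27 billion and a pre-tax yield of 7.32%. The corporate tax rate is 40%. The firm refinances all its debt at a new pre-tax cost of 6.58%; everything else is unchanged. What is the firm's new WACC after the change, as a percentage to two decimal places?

After the change:
Total capital V = 7.95 + 8.27 = 16.22.
Equity: weight = 7.95/16.22 = 0.4901; cost = 7.48%.
Mortgage bonds: weight = 8.27/16.22 = 0.5099; after-tax cost = 6.58% × (1 − 40%) = 3.9480%.
WACC = 0.4901 × 7.4800% + 0.5099 × 3.9480% = 5.6792%.

5.68%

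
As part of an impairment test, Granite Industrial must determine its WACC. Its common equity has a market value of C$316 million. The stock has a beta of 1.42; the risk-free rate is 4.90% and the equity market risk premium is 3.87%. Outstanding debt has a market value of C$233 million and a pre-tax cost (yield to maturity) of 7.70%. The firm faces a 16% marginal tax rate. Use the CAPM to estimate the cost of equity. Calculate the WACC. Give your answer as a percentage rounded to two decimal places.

8.73%

Cost of equity via CAPM: Re = 4.9% + 1.42 × 3.87% = 10.3954%.
Total capital V = 316 + 233 = 549.
Equity: weight = 316/549 = 0.5756; cost = 10.3954%.
Debt: weight = 233/549 = 0.4244; after-tax cost = 7.7% × (1 − 16%) = 6.4680%.
WACC = 0.5756 × 10.3954% + 0.4244 × 6.4680% = 8.7286%.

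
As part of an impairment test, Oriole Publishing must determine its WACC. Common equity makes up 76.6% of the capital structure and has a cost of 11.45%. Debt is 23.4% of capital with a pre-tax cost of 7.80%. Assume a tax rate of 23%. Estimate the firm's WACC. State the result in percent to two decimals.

10.18%

After-tax cost of debt = 7.8% × (1 − 23%) = 6.0060%.
WACC = 0.766 × 11.4500% + 0.234 × 6.0060% = 10.1761%.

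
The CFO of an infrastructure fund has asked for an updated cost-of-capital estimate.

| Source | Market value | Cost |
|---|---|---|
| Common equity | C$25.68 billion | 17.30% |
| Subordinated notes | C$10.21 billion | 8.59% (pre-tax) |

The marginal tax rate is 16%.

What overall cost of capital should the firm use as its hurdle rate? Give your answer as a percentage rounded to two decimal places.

Total capital V = 25.68 + 10.21 = 35.89.
Equity: weight = 25.68/35.89 = 0.7155; cost = 17.3%.
Subordinated notes: weight = 10.21/35.89 = 0.2845; after-tax cost = 8.59% × (1 − 16%) = 7.2156%.
WACC = 0.7155 × 17.3000% + 0.2845 × 7.2156% = 14.4312%.

14.43%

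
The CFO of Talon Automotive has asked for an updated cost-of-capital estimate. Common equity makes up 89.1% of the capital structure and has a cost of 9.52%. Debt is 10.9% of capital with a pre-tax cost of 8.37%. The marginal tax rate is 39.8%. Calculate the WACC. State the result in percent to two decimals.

After-tax cost of debt = 8.37% × (1 − 39.8%) = 5.0387%.
WACC = 0.891 × 9.5200% + 0.109 × 5.0387% = 9.0315%.

9.03%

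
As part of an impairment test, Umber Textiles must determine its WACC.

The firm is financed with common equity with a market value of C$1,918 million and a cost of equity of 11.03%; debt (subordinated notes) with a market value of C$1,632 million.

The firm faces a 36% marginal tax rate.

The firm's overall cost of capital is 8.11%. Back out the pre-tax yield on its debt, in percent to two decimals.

7.31%

Total capital V = 1918 + 1632 = 3550.
Equity weight = 1918/3550 = 0.5403.
Subordinated notes weight = 1632/3550 = 0.4597.
Equity contribution = 0.5403 × 11.03% = 5.9593%.
Remaining for debt = 8.11% − 5.9593% = 2.1507%.
Rd × (1 − 36%) × 0.4597 = 2.1507%  ⇒  Rd = 7.3098%.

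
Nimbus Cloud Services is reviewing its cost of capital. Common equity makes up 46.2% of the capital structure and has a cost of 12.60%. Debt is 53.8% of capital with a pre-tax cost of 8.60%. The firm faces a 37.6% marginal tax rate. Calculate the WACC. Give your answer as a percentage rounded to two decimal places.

After-tax cost of debt = 8.6% × (1 − 37.6%) = 5.3664%.
WACC = 0.462 × 12.6000% + 0.538 × 5.3664% = 8.7083%.

8.71%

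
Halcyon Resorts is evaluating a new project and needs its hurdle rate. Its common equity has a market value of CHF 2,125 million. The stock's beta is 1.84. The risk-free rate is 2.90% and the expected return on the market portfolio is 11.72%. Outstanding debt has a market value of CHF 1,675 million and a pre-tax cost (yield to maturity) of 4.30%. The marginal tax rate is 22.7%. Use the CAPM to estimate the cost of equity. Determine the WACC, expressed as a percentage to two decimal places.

12.16%

Market risk premium = 11.72% − 2.9% = 8.82%.
Cost of equity via CAPM: Re = 2.9% + 1.84 × 8.82% = 19.1288%.
Total capital V = 2125 + 1675 = 3800.
Equity: weight = 2125/3800 = 0.5592; cost = 19.1288%.
Debt: weight = 1675/3800 = 0.4408; after-tax cost = 4.3% × (1 − 22.7%) = 3.3239%.
WACC = 0.5592 × 19.1288% + 0.4408 × 3.3239% = 12.1622%.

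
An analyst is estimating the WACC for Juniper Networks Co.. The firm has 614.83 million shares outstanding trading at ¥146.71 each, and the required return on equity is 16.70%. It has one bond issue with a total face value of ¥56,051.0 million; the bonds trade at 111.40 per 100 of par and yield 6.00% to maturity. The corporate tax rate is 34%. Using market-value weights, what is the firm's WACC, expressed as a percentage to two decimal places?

Market value of equity E = 146.71 × 614.83m = 90201.7093m. Market value of debt D = 56051m × 111.4/100 = 62440.814m.
Total capital V = 90201.7093 + 62440.814 = 152642.5233.
Equity: weight = 90201.7093/152642.5233 = 0.5909; cost = 16.7%.
Bonds outstanding: weight = 62440.814/152642.5233 = 0.4091; after-tax cost = 6% × (1 − 34%) = 3.9600%.
WACC = 0.5909 × 16.7000% + 0.4091 × 3.9600% = 11.4885%.

11.49%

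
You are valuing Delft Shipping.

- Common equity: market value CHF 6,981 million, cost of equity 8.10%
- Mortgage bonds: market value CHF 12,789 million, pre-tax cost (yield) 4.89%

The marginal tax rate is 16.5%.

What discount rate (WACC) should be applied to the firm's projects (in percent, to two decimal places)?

Total capital V = 6981 + 12789 = 19770.
Equity: weight = 6981/19770 = 0.3531; cost = 8.1%.
Mortgage bonds: weight = 12789/19770 = 0.6469; after-tax cost = 4.89% × (1 − 16.5%) = 4.0831%.
WACC = 0.3531 × 8.1000% + 0.6469 × 4.0831% = 5.5015%.

5.50%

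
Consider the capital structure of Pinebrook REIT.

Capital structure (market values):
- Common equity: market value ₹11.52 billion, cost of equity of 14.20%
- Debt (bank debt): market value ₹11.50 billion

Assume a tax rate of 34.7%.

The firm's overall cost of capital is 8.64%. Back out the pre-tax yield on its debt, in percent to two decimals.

Total capital V = 11.52 + 11.5 = 23.02.
Equity weight = 11.52/23.02 = 0.5004.
Bank debt weight = 11.5/23.02 = 0.4996.
Equity contribution = 0.5004 × 14.2% = 7.1062%.
Remaining for debt = 8.64% − 7.1062% = 1.5338%.
Rd × (1 − 34.7%) × 0.4996 = 1.5338%  ⇒  Rd = 4.7019%.

4.70%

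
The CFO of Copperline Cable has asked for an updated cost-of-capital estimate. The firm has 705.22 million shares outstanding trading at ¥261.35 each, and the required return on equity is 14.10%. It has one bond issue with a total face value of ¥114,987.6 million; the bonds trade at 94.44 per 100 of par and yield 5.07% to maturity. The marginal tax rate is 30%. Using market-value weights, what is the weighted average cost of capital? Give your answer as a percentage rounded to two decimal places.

Market value of equity E = 261.35 × 705.22m = 184309.247m. Market value of debt D = 114987.6m × 94.44/100 = 108594.28944m.
Total capital V = 184309.247 + 108594.28944 = 292903.53644.
Equity: weight = 184309.247/292903.53644 = 0.6292; cost = 14.1%.
Bonds outstanding: weight = 108594.28944/292903.53644 = 0.3708; after-tax cost = 5.07% × (1 − 30%) = 3.5490%.
WACC = 0.6292 × 14.1000% + 0.3708 × 3.5490% = 10.1882%.

10.19%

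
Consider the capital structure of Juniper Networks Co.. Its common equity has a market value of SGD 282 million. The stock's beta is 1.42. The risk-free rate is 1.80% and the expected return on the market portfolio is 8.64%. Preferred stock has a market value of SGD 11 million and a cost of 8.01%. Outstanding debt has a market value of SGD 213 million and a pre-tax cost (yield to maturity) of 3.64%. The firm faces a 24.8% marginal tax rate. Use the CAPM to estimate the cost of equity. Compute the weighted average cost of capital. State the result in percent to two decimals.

Market risk premium = 8.64% − 1.8% = 6.84%.
Cost of equity via CAPM: Re = 1.8% + 1.42 × 6.84% = 11.5128%.
Total capital V = 282 + 11 + 213 = 506.
Equity: weight = 282/506 = 0.5573; cost = 11.5128%.
Preferred: weight = 11/506 = 0.0217; cost = 8.01%.
Debt: weight = 213/506 = 0.4209; after-tax cost = 3.64% × (1 − 24.8%) = 2.7373%.
WACC = 0.5573 × 11.5128% + 0.0217 × 8.0100% + 0.4209 × 2.7373% = 7.7426%.

7.74%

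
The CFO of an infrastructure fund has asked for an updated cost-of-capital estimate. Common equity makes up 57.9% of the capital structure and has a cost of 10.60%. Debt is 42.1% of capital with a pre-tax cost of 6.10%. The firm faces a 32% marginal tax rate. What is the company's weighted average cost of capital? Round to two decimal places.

After-tax cost of debt = 6.1% × (1 − 32%) = 4.1480%.
WACC = 0.579 × 10.6000% + 0.421 × 4.1480% = 7.8837%.

7.88%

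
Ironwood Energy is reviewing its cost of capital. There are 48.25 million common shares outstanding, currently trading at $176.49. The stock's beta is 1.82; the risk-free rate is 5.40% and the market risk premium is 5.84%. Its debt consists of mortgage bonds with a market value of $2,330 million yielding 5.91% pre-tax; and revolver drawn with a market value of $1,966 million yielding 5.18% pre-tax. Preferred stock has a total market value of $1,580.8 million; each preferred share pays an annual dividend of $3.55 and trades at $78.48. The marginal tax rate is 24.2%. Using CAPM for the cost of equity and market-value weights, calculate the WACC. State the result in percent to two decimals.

11.24%

Cost of equity via CAPM: Re = 5.4% + 1.82 × 5.84% = 16.0288%.
Cost of preferred: Rp = 3.55 / 78.48 = 4.5234%.
Market value of equity E = 176.49 × 48.25m = 8515.6425m.
Total capital V = 8515.6425 + 1580.8 + 2330 + 1966 = 14392.4425.
Equity: weight = 8515.6425/14392.4425 = 0.5917; cost = 16.0288%.
Preferred: weight = 1580.8/14392.4425 = 0.1098; cost = 4.5234%.
Mortgage bonds: weight = 2330/14392.4425 = 0.1619; after-tax cost = 5.91% × (1 − 24.2%) = 4.4798%.
Revolver drawn: weight = 1966/14392.4425 = 0.1366; after-tax cost = 5.18% × (1 − 24.2%) = 3.9264%.
WACC = 0.5917 × 16.0288% + 0.1098 × 4.5234% + 0.1619 × 4.4798% + 0.1366 × 3.9264% = 11.2422%.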